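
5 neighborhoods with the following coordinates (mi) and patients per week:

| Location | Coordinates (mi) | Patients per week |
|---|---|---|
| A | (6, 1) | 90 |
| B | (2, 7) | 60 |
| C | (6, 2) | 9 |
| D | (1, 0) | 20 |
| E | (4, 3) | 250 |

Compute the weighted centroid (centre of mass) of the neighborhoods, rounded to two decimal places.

(4.04, 2.98)

The minimiser of Σwᵢ‖p−pᵢ‖² is the weighted centroid p* = (Σwᵢpᵢ)/(Σwᵢ).
Σwᵢ = 429.
Σwᵢxᵢ = 90·6 + 60·2 + 9·6 + 20·1 + 250·4 = 1734.
Σwᵢyᵢ = 90·1 + 60·7 + 9·2 + 20·0 + 250·3 = 1278.
x* = 1734/429 = 4.04, y* = 1278/429 = 2.98.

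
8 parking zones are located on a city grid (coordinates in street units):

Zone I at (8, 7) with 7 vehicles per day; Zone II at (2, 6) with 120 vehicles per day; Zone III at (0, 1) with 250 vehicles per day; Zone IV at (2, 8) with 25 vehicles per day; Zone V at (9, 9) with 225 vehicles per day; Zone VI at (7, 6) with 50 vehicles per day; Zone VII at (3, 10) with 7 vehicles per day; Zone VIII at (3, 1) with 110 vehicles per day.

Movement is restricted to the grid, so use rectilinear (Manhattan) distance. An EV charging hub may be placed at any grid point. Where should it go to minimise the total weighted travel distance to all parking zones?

Manhattan distance separates: Σwᵢ(|x−xᵢ|+|y−yᵢ|) = Σwᵢ|x−xᵢ| + Σwᵢ|y−yᵢ|, so x and y are optimised independently as 1-D weighted medians.
Total weight W = 794; half = 397.
x-coordinate, sorted with cumulative weight:
  x=0 (Zone III, w=250) cum 250
  x=2 (Zone II, w=120) cum 370
  x=2 (Zone IV, w=25) cum 395
  x=3 (Zone VII, w=7) cum 402  ← median
  x=3 (Zone VIII, w=110) cum 512
  x=7 (Zone VI, w=50) cum 562
  x=8 (Zone I, w=7) cum 569
  x=9 (Zone V, w=225) cum 794
⇒ x* = 3
y-coordinate, sorted with cumulative weight:
  y=1 (Zone III, w=250) cum 250
  y=1 (Zone VIII, w=110) cum 360
  y=6 (Zone II, w=120) cum 480  ← median
  y=6 (Zone VI, w=50) cum 530
  y=7 (Zone I, w=7) cum 537
  y=8 (Zone IV, w=25) cum 562
  y=9 (Zone V, w=225) cum 787
  y=10 (Zone VII, w=7) cum 794
⇒ y* = 6

(3, 6)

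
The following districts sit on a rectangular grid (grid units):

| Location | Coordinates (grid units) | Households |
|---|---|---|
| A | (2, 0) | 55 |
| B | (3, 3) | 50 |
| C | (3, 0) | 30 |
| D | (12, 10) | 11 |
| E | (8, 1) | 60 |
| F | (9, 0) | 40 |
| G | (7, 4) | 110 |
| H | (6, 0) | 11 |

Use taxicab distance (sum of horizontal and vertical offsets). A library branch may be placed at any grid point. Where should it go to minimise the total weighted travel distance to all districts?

Manhattan distance separates: Σwᵢ(|x−xᵢ|+|y−yᵢ|) = Σwᵢ|x−xᵢ| + Σwᵢ|y−yᵢ|, so x and y are optimised independently as 1-D weighted medians.
Total weight W = 367; half = 183.5.
x-coordinate, sorted with cumulative weight:
  x=2 (A, w=55) cum 55
  x=3 (B, w=50) cum 105
  x=3 (C, w=30) cum 135
  x=6 (H, w=11) cum 146
  x=7 (G, w=110) cum 256  ← median
  x=8 (E, w=60) cum 316
  x=9 (F, w=40) cum 356
  x=12 (D, w=11) cum 367
⇒ x* = 7
y-coordinate, sorted with cumulative weight:
  y=0 (A, w=55) cum 55
  y=0 (C, w=30) cum 85
  y=0 (F, w=40) cum 125
  y=0 (H, w=11) cum 136
  y=1 (E, w=60) cum 196  ← median
  y=3 (B, w=50) cum 246
  y=4 (G, w=110) cum 356
  y=10 (D, w=11) cum 367
⇒ y* = 1

(7, 1)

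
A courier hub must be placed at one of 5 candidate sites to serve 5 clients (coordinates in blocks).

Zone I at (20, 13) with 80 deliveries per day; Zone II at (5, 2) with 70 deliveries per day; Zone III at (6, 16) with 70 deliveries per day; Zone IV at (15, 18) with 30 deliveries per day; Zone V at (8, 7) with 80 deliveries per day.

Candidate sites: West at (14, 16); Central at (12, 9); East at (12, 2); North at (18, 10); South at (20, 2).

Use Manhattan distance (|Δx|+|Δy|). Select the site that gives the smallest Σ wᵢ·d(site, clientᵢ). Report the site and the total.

Total weighted distance at each candidate:
  West (14, 16): total = 4180
  Central (12, 9): total = 3690
  East (12, 2): total = 4700
  North (18, 10): total = 4500
  South (20, 2): total = 5880
Minimum is at Central with total 3690 blocks.

Central, total 3690 blocks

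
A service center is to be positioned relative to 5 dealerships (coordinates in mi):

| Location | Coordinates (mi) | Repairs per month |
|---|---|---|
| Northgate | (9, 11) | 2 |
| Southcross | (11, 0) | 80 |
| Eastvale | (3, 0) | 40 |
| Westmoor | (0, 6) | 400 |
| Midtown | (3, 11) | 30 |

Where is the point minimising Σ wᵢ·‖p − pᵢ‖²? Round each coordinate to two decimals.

(2.01, 4.99)

The minimiser of Σwᵢ‖p−pᵢ‖² is the weighted centroid p* = (Σwᵢpᵢ)/(Σwᵢ).
Σwᵢ = 552.
Σwᵢxᵢ = 2·9 + 80·11 + 40·3 + 400·0 + 30·3 = 1108.
Σwᵢyᵢ = 2·11 + 80·0 + 40·0 + 400·6 + 30·11 = 2752.
x* = 1108/552 = 2.01, y* = 2752/552 = 4.99.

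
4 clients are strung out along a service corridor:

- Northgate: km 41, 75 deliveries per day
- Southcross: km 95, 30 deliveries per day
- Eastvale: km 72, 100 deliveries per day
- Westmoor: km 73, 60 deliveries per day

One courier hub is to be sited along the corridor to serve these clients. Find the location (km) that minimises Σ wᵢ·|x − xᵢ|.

x = 72

For a sum of weighted absolute distances on a line, the optimum is the weighted median (not the mean). Total weight W = 265; half-weight = 132.5.
Sort by position and accumulate weight:
  km 41 (Northgate, w=75) → cum 75
  km 72 (Eastvale, w=100) → cum 175  ≥ 132.5 → median here
  km 73 (Westmoor, w=60) → cum 235
  km 95 (Southcross, w=30) → cum 265
Optimal location: km 72.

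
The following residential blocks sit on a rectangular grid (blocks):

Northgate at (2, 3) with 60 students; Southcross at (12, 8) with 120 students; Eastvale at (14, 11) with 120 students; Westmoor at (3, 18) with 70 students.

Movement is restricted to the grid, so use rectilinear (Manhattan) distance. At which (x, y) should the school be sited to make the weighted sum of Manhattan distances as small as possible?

Manhattan distance separates: Σwᵢ(|x−xᵢ|+|y−yᵢ|) = Σwᵢ|x−xᵢ| + Σwᵢ|y−yᵢ|, so x and y are optimised independently as 1-D weighted medians.
Total weight W = 370; half = 185.
x-coordinate, sorted with cumulative weight:
  x=2 (Northgate, w=60) cum 60
  x=3 (Westmoor, w=70) cum 130
  x=12 (Southcross, w=120) cum 250  ← median
  x=14 (Eastvale, w=120) cum 370
⇒ x* = 12
y-coordinate, sorted with cumulative weight:
  y=3 (Northgate, w=60) cum 60
  y=8 (Southcross, w=120) cum 180
  y=11 (Eastvale, w=120) cum 300  ← median
  y=18 (Westmoor, w=70) cum 370
⇒ y* = 11

(12, 11)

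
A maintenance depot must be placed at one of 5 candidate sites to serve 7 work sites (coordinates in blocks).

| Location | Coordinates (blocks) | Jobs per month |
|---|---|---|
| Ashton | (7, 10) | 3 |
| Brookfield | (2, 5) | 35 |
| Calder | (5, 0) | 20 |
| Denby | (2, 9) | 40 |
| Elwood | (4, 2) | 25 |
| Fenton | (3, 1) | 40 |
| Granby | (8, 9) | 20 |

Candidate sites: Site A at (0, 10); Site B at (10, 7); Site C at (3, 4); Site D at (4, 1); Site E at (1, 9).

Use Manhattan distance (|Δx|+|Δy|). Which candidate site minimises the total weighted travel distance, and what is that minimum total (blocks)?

Site C, total 855 blocks

Total weighted distance at each candidate:
  Site A (0, 10): total = 1646
  Site B (10, 7): total = 1883
  Site C (3, 4): total = 855
  Site D (4, 1): total = 991
  Site E (1, 9): total = 1286
Minimum is at Site C with total 855 blocks.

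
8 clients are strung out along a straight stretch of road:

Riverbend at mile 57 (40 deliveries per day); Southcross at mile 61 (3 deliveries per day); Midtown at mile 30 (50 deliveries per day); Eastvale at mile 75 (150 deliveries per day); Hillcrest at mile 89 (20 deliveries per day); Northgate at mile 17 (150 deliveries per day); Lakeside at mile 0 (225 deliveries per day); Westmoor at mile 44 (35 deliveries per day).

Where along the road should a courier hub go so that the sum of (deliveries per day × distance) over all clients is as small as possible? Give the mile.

x = 17

For a sum of weighted absolute distances on a line, the optimum is the weighted median (not the mean). Total weight W = 673; half-weight = 336.5.
Sort by position and accumulate weight:
  mile 0 (Lakeside, w=225) → cum 225
  mile 17 (Northgate, w=150) → cum 375  ≥ 336.5 → median here
  mile 30 (Midtown, w=50) → cum 425
  mile 44 (Westmoor, w=35) → cum 460
  mile 57 (Riverbend, w=40) → cum 500
  mile 61 (Southcross, w=3) → cum 503
  mile 75 (Eastvale, w=150) → cum 653
  mile 89 (Hillcrest, w=20) → cum 673
Optimal location: mile 17.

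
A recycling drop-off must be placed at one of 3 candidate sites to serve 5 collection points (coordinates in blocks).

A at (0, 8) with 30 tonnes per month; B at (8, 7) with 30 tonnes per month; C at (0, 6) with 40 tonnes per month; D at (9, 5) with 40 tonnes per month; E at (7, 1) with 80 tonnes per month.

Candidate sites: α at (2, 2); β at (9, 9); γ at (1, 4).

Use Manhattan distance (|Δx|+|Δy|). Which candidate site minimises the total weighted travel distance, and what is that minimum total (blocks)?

Total weighted distance at each candidate:
  α (2, 2): total = 1690
  β (9, 9): total = 1830
  γ (1, 4): total = 1650
Minimum is at γ with total 1650 blocks.

γ, total 1650 blocks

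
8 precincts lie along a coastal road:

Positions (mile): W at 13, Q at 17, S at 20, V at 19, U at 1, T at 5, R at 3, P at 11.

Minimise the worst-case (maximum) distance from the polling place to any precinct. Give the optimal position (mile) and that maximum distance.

location 10.5, max distance 9.5

The 1-center on a line is the midpoint of the two extreme points: leftmost at 1, rightmost at 20.
Optimal location = (1 + 20)/2 = 10.5; maximum distance = (20 − 1)/2 = 9.5.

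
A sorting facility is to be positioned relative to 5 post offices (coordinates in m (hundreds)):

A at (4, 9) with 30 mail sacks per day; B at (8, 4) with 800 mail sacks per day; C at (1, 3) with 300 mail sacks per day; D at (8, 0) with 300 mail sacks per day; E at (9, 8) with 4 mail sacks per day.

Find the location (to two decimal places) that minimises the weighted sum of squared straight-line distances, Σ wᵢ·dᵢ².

The minimiser of Σwᵢ‖p−pᵢ‖² is the weighted centroid p* = (Σwᵢpᵢ)/(Σwᵢ).
Σwᵢ = 1434.
Σwᵢxᵢ = 30·4 + 800·8 + 300·1 + 300·8 + 4·9 = 9256.
Σwᵢyᵢ = 30·9 + 800·4 + 300·3 + 300·0 + 4·8 = 4402.
x* = 9256/1434 = 6.45, y* = 4402/1434 = 3.07.

(6.45, 3.07)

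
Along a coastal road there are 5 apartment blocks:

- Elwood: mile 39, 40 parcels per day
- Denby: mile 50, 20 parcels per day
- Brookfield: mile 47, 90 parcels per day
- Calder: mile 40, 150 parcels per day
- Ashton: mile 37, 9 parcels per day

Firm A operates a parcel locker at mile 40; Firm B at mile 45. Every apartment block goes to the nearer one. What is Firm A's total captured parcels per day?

The indifferent point is the midpoint (40+45)/2 = 42.5; apartment blocks left of it (closer to Firm A at 40) go to Firm A, those right go to Firm B.
  Ashton at 37 (w=9) → Firm A
  Elwood at 39 (w=40) → Firm A
  Calder at 40 (w=150) → Firm A
  Brookfield at 47 (w=90) → Firm B
  Denby at 50 (w=20) → Firm B
Firm A captures 199; Firm B captures 110.

199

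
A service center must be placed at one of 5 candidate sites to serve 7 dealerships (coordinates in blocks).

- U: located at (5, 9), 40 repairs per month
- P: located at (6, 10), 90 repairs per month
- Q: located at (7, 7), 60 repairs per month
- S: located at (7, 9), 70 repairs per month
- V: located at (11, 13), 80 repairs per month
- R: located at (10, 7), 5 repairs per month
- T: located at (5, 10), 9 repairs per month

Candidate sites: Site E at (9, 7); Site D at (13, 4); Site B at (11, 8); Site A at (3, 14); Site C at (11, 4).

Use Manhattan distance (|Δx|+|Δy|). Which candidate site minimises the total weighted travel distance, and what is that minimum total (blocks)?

Total weighted distance at each candidate:
  Site E (9, 7): total = 1888
  Site D (13, 4): total = 4036
  Site B (11, 8): total = 2042
  Site A (3, 14): total = 3044
  Site C (11, 4): total = 3328
Minimum is at Site E with total 1888 blocks.

Site E, total 1888 blocks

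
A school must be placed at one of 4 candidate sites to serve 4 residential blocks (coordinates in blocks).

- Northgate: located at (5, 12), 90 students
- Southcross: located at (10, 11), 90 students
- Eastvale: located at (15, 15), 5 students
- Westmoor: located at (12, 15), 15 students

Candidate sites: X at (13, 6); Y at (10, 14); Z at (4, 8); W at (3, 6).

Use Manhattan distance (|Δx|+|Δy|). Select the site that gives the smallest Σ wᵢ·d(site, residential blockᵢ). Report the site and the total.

Total weighted distance at each candidate:
  X (13, 6): total = 2185
  Y (10, 14): total = 975
  Z (4, 8): total = 1575
  W (3, 6): total = 2175
Minimum is at Y with total 975 blocks.

Y, total 975 blocks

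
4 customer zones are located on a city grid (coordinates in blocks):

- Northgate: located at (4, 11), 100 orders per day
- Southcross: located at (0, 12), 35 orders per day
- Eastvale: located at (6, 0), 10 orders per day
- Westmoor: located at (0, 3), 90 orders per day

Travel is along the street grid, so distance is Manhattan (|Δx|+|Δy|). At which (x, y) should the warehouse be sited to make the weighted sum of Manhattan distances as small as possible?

Manhattan distance separates: Σwᵢ(|x−xᵢ|+|y−yᵢ|) = Σwᵢ|x−xᵢ| + Σwᵢ|y−yᵢ|, so x and y are optimised independently as 1-D weighted medians.
Total weight W = 235; half = 117.5.
x-coordinate, sorted with cumulative weight:
  x=0 (Southcross, w=35) cum 35
  x=0 (Westmoor, w=90) cum 125  ← median
  x=4 (Northgate, w=100) cum 225
  x=6 (Eastvale, w=10) cum 235
⇒ x* = 0
y-coordinate, sorted with cumulative weight:
  y=0 (Eastvale, w=10) cum 10
  y=3 (Westmoor, w=90) cum 100
  y=11 (Northgate, w=100) cum 200  ← median
  y=12 (Southcross, w=35) cum 235
⇒ y* = 11

(0, 11)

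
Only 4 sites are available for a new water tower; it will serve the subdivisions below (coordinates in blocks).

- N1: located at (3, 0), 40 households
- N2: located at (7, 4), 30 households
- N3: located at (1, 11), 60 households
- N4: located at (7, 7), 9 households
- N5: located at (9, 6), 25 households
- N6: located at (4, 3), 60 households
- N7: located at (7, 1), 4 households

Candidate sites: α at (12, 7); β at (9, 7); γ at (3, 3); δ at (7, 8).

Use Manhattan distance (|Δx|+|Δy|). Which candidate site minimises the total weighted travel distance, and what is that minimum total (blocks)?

Total weighted distance at each candidate:
  α (12, 7): total = 2689
  β (9, 7): total = 2005
  γ (3, 3): total = 1251
  δ (7, 8): total = 1757
Minimum is at γ with total 1251 blocks.

γ, total 1251 blocks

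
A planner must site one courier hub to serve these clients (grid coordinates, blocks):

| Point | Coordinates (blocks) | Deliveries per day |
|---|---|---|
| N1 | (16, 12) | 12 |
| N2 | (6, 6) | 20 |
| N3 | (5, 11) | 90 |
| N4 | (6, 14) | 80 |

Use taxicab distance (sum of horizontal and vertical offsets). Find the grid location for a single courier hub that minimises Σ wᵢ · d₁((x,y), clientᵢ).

Manhattan distance separates: Σwᵢ(|x−xᵢ|+|y−yᵢ|) = Σwᵢ|x−xᵢ| + Σwᵢ|y−yᵢ|, so x and y are optimised independently as 1-D weighted medians.
Total weight W = 202; half = 101.
x-coordinate, sorted with cumulative weight:
  x=5 (N3, w=90) cum 90
  x=6 (N2, w=20) cum 110  ← median
  x=6 (N4, w=80) cum 190
  x=16 (N1, w=12) cum 202
⇒ x* = 6
y-coordinate, sorted with cumulative weight:
  y=6 (N2, w=20) cum 20
  y=11 (N3, w=90) cum 110  ← median
  y=12 (N1, w=12) cum 122
  y=14 (N4, w=80) cum 202
⇒ y* = 11

(6, 11)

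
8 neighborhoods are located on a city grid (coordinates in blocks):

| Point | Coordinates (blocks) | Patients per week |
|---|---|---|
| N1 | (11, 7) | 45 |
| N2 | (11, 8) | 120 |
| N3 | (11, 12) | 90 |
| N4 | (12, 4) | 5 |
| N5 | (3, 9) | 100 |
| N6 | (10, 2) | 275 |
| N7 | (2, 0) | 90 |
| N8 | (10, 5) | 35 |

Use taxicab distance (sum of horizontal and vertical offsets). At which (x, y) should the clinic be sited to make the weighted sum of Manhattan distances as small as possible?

Manhattan distance separates: Σwᵢ(|x−xᵢ|+|y−yᵢ|) = Σwᵢ|x−xᵢ| + Σwᵢ|y−yᵢ|, so x and y are optimised independently as 1-D weighted medians.
Total weight W = 760; half = 380.
x-coordinate, sorted with cumulative weight:
  x=2 (N7, w=90) cum 90
  x=3 (N5, w=100) cum 190
  x=10 (N6, w=275) cum 465  ← median
  x=10 (N8, w=35) cum 500
  x=11 (N1, w=45) cum 545
  x=11 (N2, w=120) cum 665
  x=11 (N3, w=90) cum 755
  x=12 (N4, w=5) cum 760
⇒ x* = 10
y-coordinate, sorted with cumulative weight:
  y=0 (N7, w=90) cum 90
  y=2 (N6, w=275) cum 365
  y=4 (N4, w=5) cum 370
  y=5 (N8, w=35) cum 405  ← median
  y=7 (N1, w=45) cum 450
  y=8 (N2, w=120) cum 570
  y=9 (N5, w=100) cum 670
  y=12 (N3, w=90) cum 760
⇒ y* = 5

(10, 5)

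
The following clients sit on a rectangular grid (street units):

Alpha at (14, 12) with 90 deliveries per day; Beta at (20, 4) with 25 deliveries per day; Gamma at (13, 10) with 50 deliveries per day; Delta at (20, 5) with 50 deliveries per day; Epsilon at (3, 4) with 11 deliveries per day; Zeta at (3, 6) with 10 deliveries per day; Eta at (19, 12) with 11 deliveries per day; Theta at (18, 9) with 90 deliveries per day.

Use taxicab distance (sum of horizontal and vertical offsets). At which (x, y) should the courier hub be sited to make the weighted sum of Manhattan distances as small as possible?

Manhattan distance separates: Σwᵢ(|x−xᵢ|+|y−yᵢ|) = Σwᵢ|x−xᵢ| + Σwᵢ|y−yᵢ|, so x and y are optimised independently as 1-D weighted medians.
Total weight W = 337; half = 168.5.
x-coordinate, sorted with cumulative weight:
  x=3 (Epsilon, w=11) cum 11
  x=3 (Zeta, w=10) cum 21
  x=13 (Gamma, w=50) cum 71
  x=14 (Alpha, w=90) cum 161
  x=18 (Theta, w=90) cum 251  ← median
  x=19 (Eta, w=11) cum 262
  x=20 (Beta, w=25) cum 287
  x=20 (Delta, w=50) cum 337
⇒ x* = 18
y-coordinate, sorted with cumulative weight:
  y=4 (Beta, w=25) cum 25
  y=4 (Epsilon, w=11) cum 36
  y=5 (Delta, w=50) cum 86
  y=6 (Zeta, w=10) cum 96
  y=9 (Theta, w=90) cum 186  ← median
  y=10 (Gamma, w=50) cum 236
  y=12 (Alpha, w=90) cum 326
  y=12 (Eta, w=11) cum 337
⇒ y* = 9

(18, 9)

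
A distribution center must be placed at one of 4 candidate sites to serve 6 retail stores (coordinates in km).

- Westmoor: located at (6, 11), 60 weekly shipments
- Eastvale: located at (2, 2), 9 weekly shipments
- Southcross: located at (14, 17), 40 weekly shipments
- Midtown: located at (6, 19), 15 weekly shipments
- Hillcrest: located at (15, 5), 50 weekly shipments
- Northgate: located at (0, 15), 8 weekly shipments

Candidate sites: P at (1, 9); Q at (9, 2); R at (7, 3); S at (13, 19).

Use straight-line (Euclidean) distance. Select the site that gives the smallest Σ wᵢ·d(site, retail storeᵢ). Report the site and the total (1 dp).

Total weighted distance at each candidate:
  P (1, 9): total = 1941.7
  Q (9, 2): total = 1985.5
  R (7, 3): total = 1919.6
  S (13, 19): total = 1830.4
Minimum is at S with total 1830.4 km.

S, total 1830.4 km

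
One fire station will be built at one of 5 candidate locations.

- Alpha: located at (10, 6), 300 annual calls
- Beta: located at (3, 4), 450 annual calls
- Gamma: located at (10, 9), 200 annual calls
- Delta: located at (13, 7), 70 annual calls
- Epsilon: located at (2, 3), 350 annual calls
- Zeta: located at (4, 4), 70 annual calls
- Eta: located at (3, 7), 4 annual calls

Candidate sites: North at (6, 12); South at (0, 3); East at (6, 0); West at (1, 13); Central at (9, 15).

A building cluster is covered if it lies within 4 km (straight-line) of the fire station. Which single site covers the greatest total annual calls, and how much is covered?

South, covering 800

Coverage radius r = 4 km; a point is covered iff (Δx)²+(Δy)² ≤ 4² = 16.
  North (6, 12): covers {none} → 0
  South (0, 3): covers {Beta, Epsilon} → 800
  East (6, 0): covers {none} → 0
  West (1, 13): covers {none} → 0
  Central (9, 15): covers {none} → 0
Maximum coverage at South: 800 annual calls.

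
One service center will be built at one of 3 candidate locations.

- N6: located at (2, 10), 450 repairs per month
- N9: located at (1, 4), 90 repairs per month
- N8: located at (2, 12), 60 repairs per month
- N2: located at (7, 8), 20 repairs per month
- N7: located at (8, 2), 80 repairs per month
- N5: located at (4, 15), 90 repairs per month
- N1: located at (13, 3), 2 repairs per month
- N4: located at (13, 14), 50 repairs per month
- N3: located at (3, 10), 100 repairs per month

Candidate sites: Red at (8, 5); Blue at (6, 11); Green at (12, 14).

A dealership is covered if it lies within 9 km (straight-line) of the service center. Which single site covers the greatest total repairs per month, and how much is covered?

Blue, covering 860

Coverage radius r = 9 km; a point is covered iff (Δx)²+(Δy)² ≤ 9² = 81.
  Red (8, 5): covers {N6, N9, N2, N7, N1, N3} → 742
  Blue (6, 11): covers {N6, N9, N8, N2, N5, N4, N3} → 860
  Green (12, 14): covers {N2, N5, N4} → 160
Maximum coverage at Blue: 860 repairs per month.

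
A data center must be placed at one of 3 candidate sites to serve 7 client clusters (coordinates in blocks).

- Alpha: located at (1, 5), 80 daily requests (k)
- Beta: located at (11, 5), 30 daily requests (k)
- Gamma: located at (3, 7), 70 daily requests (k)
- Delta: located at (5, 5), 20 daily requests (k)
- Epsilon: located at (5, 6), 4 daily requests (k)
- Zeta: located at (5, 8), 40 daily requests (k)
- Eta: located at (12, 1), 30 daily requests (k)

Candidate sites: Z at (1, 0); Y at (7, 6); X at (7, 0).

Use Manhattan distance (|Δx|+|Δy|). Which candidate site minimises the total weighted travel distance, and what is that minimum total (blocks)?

Y, total 1588 blocks

Total weighted distance at each candidate:
  Z (1, 0): total = 2540
  Y (7, 6): total = 1588
  X (7, 0): total = 2672
Minimum is at Y with total 1588 blocks.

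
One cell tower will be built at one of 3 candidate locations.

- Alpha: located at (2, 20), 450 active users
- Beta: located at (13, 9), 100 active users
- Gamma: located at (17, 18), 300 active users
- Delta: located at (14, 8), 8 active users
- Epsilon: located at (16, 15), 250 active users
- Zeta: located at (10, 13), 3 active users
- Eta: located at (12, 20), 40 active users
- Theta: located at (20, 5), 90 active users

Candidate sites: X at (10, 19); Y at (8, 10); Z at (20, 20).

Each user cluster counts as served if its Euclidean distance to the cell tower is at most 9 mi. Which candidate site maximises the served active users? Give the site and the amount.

Coverage radius r = 9 mi; a point is covered iff (Δx)²+(Δy)² ≤ 9² = 81.
  X (10, 19): covers {Alpha, Gamma, Epsilon, Zeta, Eta} → 1043
  Y (8, 10): covers {Beta, Delta, Zeta} → 111
  Z (20, 20): covers {Gamma, Epsilon, Eta} → 590
Maximum coverage at X: 1043 active users.

X, covering 1043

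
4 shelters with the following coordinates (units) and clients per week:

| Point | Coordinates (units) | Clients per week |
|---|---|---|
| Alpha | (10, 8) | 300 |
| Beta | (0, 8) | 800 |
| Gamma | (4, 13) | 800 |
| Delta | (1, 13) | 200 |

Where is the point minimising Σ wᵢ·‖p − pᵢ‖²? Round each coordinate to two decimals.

(3.05, 10.38)

The minimiser of Σwᵢ‖p−pᵢ‖² is the weighted centroid p* = (Σwᵢpᵢ)/(Σwᵢ).
Σwᵢ = 2100.
Σwᵢxᵢ = 300·10 + 800·0 + 800·4 + 200·1 = 6400.
Σwᵢyᵢ = 300·8 + 800·8 + 800·13 + 200·13 = 21800.
x* = 6400/2100 = 3.05, y* = 21800/2100 = 10.38.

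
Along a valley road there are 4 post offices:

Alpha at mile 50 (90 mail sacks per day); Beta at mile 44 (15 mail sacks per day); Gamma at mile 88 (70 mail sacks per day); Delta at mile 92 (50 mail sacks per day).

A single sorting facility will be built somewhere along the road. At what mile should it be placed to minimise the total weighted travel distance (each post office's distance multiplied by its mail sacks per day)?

x = 88

For a sum of weighted absolute distances on a line, the optimum is the weighted median (not the mean). Total weight W = 225; half-weight = 112.5.
Sort by position and accumulate weight:
  mile 44 (Beta, w=15) → cum 15
  mile 50 (Alpha, w=90) → cum 105
  mile 88 (Gamma, w=70) → cum 175  ≥ 112.5 → median here
  mile 92 (Delta, w=50) → cum 225
Optimal location: mile 88.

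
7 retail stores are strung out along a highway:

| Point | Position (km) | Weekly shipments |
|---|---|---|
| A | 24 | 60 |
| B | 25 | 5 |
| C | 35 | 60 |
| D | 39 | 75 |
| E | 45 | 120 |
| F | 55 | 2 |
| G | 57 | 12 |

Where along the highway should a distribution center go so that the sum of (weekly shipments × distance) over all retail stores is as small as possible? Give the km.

x = 39

For a sum of weighted absolute distances on a line, the optimum is the weighted median (not the mean). Total weight W = 334; half-weight = 167.
Sort by position and accumulate weight:
  km 24 (A, w=60) → cum 60
  km 25 (B, w=5) → cum 65
  km 35 (C, w=60) → cum 125
  km 39 (D, w=75) → cum 200  ≥ 167 → median here
  km 45 (E, w=120) → cum 320
  km 55 (F, w=2) → cum 322
  km 57 (G, w=12) → cum 334
Optimal location: km 39.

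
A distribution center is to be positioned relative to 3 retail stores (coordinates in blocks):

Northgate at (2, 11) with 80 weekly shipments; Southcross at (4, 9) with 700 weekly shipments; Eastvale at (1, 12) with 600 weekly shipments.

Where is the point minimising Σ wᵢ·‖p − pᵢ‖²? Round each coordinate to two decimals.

The minimiser of Σwᵢ‖p−pᵢ‖² is the weighted centroid p* = (Σwᵢpᵢ)/(Σwᵢ).
Σwᵢ = 1380.
Σwᵢxᵢ = 80·2 + 700·4 + 600·1 = 3560.
Σwᵢyᵢ = 80·11 + 700·9 + 600·12 = 14380.
x* = 3560/1380 = 2.58, y* = 14380/1380 = 10.42.

(2.58, 10.42)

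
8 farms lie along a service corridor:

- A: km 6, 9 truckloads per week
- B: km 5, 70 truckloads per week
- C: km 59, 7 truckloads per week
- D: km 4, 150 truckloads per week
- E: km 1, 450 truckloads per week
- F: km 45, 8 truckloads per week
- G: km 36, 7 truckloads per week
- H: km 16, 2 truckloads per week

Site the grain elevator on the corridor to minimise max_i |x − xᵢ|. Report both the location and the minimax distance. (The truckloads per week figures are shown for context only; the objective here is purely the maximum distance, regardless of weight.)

location 30, max distance 29

The 1-center on a line is the midpoint of the two extreme points: leftmost at 1, rightmost at 59.
Optimal location = (1 + 59)/2 = 30; maximum distance = (59 − 1)/2 = 29.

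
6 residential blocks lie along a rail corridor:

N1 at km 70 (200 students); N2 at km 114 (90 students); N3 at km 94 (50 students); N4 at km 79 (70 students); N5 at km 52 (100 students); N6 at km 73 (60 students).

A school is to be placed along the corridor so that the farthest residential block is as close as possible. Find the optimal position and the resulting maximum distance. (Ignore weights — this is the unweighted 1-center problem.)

The 1-center on a line is the midpoint of the two extreme points: leftmost at 52, rightmost at 114.
Optimal location = (52 + 114)/2 = 83; maximum distance = (114 − 52)/2 = 31.

location 83, max distance 31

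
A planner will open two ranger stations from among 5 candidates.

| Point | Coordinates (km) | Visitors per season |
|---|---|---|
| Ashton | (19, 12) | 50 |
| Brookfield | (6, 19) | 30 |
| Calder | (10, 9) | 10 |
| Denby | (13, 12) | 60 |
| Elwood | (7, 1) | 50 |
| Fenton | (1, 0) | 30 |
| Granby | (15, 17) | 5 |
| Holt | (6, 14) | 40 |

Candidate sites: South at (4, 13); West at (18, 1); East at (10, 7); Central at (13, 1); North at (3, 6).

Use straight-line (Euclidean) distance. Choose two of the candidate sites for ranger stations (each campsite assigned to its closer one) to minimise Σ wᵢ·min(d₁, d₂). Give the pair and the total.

Evaluate every pair (each demand assigned to the nearer of the two):
  {South, East}: total = 1897.2
  {East, North}: total = 2152.4
  {South, North}: total = 2214.7
  {South, Central}: total = 2240.9
  {East, Central}: total = 2284.6
  {West, East}: total = 2320.0
  {South, West}: total = 2455.7
  {West, North}: total = 2661.4
  {Central, North}: total = 2675.0
  {West, Central}: total = 3209.6
Best pair: {South, East} with total 1897.2.

{South, East}, total 1897.2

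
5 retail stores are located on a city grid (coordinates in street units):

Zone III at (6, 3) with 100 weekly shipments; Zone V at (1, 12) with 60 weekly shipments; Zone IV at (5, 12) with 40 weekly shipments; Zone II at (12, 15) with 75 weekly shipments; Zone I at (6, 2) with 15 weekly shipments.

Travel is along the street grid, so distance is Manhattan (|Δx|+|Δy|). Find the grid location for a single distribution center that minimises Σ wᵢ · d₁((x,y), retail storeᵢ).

Manhattan distance separates: Σwᵢ(|x−xᵢ|+|y−yᵢ|) = Σwᵢ|x−xᵢ| + Σwᵢ|y−yᵢ|, so x and y are optimised independently as 1-D weighted medians.
Total weight W = 290; half = 145.
x-coordinate, sorted with cumulative weight:
  x=1 (Zone V, w=60) cum 60
  x=5 (Zone IV, w=40) cum 100
  x=6 (Zone III, w=100) cum 200  ← median
  x=6 (Zone I, w=15) cum 215
  x=12 (Zone II, w=75) cum 290
⇒ x* = 6
y-coordinate, sorted with cumulative weight:
  y=2 (Zone I, w=15) cum 15
  y=3 (Zone III, w=100) cum 115
  y=12 (Zone V, w=60) cum 175  ← median
  y=12 (Zone IV, w=40) cum 215
  y=15 (Zone II, w=75) cum 290
⇒ y* = 12

(6, 12)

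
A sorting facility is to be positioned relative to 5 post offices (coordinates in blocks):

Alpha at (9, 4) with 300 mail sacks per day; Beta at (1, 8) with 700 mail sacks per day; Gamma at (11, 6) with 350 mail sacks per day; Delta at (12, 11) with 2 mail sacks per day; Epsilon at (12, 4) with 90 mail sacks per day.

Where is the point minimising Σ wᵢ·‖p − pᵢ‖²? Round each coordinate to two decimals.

(5.79, 6.44)

The minimiser of Σwᵢ‖p−pᵢ‖² is the weighted centroid p* = (Σwᵢpᵢ)/(Σwᵢ).
Σwᵢ = 1442.
Σwᵢxᵢ = 300·9 + 700·1 + 350·11 + 2·12 + 90·12 = 8354.
Σwᵢyᵢ = 300·4 + 700·8 + 350·6 + 2·11 + 90·4 = 9282.
x* = 8354/1442 = 5.79, y* = 9282/1442 = 6.44.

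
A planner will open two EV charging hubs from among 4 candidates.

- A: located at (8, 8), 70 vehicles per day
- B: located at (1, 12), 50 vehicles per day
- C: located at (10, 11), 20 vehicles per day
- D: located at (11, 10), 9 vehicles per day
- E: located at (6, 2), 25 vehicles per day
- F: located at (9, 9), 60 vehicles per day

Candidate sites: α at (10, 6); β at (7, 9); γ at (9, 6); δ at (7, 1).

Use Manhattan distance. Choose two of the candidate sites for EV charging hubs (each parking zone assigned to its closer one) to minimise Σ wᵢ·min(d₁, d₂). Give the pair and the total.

{β, δ}, total 905

Evaluate every pair (each demand assigned to the nearer of the two):
  {β, δ}: total = 905
  {β, γ}: total = 1030
  {α, β}: total = 1055
  {γ, δ}: total = 1314
  {α, γ}: total = 1410
  {α, δ}: total = 1465
Best pair: {β, δ} with total 905.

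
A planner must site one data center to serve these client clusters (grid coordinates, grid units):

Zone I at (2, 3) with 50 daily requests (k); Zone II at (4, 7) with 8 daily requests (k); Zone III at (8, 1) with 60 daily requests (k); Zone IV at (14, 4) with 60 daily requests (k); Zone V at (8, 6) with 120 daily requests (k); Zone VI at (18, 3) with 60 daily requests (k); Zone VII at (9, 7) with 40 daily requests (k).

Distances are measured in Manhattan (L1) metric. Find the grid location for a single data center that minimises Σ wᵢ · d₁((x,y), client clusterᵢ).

Manhattan distance separates: Σwᵢ(|x−xᵢ|+|y−yᵢ|) = Σwᵢ|x−xᵢ| + Σwᵢ|y−yᵢ|, so x and y are optimised independently as 1-D weighted medians.
Total weight W = 398; half = 199.
x-coordinate, sorted with cumulative weight:
  x=2 (Zone I, w=50) cum 50
  x=4 (Zone II, w=8) cum 58
  x=8 (Zone III, w=60) cum 118
  x=8 (Zone V, w=120) cum 238  ← median
  x=9 (Zone VII, w=40) cum 278
  x=14 (Zone IV, w=60) cum 338
  x=18 (Zone VI, w=60) cum 398
⇒ x* = 8
y-coordinate, sorted with cumulative weight:
  y=1 (Zone III, w=60) cum 60
  y=3 (Zone I, w=50) cum 110
  y=3 (Zone VI, w=60) cum 170
  y=4 (Zone IV, w=60) cum 230  ← median
  y=6 (Zone V, w=120) cum 350
  y=7 (Zone II, w=8) cum 358
  y=7 (Zone VII, w=40) cum 398
⇒ y* = 4

(8, 4)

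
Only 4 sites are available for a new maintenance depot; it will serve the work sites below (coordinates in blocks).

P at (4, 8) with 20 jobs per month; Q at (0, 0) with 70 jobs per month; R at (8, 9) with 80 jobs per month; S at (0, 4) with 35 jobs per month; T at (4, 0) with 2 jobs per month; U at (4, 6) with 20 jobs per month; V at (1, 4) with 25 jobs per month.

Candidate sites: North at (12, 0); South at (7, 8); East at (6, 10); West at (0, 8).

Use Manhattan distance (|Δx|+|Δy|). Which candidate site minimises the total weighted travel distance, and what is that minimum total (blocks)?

West, total 1769 blocks

Total weighted distance at each candidate:
  North (12, 0): total = 3431
  South (7, 8): total = 2027
  East (6, 10): total = 2279
  West (0, 8): total = 1769
Minimum is at West with total 1769 blocks.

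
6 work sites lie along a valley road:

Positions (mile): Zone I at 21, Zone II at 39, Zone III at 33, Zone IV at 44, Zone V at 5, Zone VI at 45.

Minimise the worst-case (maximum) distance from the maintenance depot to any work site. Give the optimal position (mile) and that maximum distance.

location 25, max distance 20

The 1-center on a line is the midpoint of the two extreme points: leftmost at 5, rightmost at 45.
Optimal location = (5 + 45)/2 = 25; maximum distance = (45 − 5)/2 = 20.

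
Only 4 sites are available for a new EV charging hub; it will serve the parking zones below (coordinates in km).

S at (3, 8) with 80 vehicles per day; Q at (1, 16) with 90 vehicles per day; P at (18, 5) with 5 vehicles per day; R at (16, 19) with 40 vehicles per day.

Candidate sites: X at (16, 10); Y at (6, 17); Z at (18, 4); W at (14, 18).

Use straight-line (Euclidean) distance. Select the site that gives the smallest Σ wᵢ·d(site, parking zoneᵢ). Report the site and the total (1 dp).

Total weighted distance at each candidate:
  X (16, 10): total = 2893.2
  Y (6, 17): total = 1710.6
  Z (18, 4): total = 3725.0
  W (14, 18): total = 2530.5
Minimum is at Y with total 1710.6 km.

Y, total 1710.6 km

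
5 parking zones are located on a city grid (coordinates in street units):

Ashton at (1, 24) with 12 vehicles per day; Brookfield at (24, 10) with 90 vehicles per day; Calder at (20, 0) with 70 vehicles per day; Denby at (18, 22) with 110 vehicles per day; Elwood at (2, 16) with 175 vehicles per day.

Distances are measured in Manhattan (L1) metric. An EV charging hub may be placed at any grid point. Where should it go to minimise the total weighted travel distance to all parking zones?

Manhattan distance separates: Σwᵢ(|x−xᵢ|+|y−yᵢ|) = Σwᵢ|x−xᵢ| + Σwᵢ|y−yᵢ|, so x and y are optimised independently as 1-D weighted medians.
Total weight W = 457; half = 228.5.
x-coordinate, sorted with cumulative weight:
  x=1 (Ashton, w=12) cum 12
  x=2 (Elwood, w=175) cum 187
  x=18 (Denby, w=110) cum 297  ← median
  x=20 (Calder, w=70) cum 367
  x=24 (Brookfield, w=90) cum 457
⇒ x* = 18
y-coordinate, sorted with cumulative weight:
  y=0 (Calder, w=70) cum 70
  y=10 (Brookfield, w=90) cum 160
  y=16 (Elwood, w=175) cum 335  ← median
  y=22 (Denby, w=110) cum 445
  y=24 (Ashton, w=12) cum 457
⇒ y* = 16

(18, 16)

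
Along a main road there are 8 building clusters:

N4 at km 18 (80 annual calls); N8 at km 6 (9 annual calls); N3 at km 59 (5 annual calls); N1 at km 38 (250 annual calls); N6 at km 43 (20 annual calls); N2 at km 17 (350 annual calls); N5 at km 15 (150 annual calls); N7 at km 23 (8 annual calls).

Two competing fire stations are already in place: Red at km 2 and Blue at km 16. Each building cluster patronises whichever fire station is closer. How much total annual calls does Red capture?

The indifferent point is the midpoint (2+16)/2 = 9; building clusters left of it (closer to Red at 2) go to Red, those right go to Blue.
  N8 at 6 (w=9) → Red
  N5 at 15 (w=150) → Blue
  N2 at 17 (w=350) → Blue
  N4 at 18 (w=80) → Blue
  N7 at 23 (w=8) → Blue
  N1 at 38 (w=250) → Blue
  N6 at 43 (w=20) → Blue
  N3 at 59 (w=5) → Blue
Red captures 9; Blue captures 863.

9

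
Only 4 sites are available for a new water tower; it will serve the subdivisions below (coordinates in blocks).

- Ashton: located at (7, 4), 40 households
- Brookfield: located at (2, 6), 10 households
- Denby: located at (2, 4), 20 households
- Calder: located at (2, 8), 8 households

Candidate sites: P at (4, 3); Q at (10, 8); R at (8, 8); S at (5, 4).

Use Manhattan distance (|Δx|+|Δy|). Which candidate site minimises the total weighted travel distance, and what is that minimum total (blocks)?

S, total 246 blocks

Total weighted distance at each candidate:
  P (4, 3): total = 326
  Q (10, 8): total = 684
  R (8, 8): total = 528
  S (5, 4): total = 246
Minimum is at S with total 246 blocks.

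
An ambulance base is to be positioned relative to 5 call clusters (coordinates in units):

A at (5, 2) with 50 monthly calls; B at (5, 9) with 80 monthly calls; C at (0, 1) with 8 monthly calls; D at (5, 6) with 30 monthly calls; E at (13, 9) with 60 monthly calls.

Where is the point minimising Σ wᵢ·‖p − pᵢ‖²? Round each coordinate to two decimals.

The minimiser of Σwᵢ‖p−pᵢ‖² is the weighted centroid p* = (Σwᵢpᵢ)/(Σwᵢ).
Σwᵢ = 228.
Σwᵢxᵢ = 50·5 + 80·5 + 8·0 + 30·5 + 60·13 = 1580.
Σwᵢyᵢ = 50·2 + 80·9 + 8·1 + 30·6 + 60·9 = 1548.
x* = 1580/228 = 6.93, y* = 1548/228 = 6.79.

(6.93, 6.79)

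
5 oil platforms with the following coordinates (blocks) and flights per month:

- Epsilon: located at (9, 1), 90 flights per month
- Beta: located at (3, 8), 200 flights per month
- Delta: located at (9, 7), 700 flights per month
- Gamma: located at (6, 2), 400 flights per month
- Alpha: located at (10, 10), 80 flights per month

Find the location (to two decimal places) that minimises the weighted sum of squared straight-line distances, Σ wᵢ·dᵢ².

The minimiser of Σwᵢ‖p−pᵢ‖² is the weighted centroid p* = (Σwᵢpᵢ)/(Σwᵢ).
Σwᵢ = 1470.
Σwᵢxᵢ = 90·9 + 200·3 + 700·9 + 400·6 + 80·10 = 10910.
Σwᵢyᵢ = 90·1 + 200·8 + 700·7 + 400·2 + 80·10 = 8190.
x* = 10910/1470 = 7.42, y* = 8190/1470 = 5.57.

(7.42, 5.57)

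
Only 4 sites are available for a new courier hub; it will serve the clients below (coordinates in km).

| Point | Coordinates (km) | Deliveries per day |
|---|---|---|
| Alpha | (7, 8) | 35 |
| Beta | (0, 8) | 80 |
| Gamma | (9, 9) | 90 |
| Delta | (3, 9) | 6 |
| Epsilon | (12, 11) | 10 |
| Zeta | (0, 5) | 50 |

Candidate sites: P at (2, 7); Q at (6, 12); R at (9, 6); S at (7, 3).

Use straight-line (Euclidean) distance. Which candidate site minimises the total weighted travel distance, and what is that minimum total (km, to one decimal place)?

P, total 1275.1 km

Total weighted distance at each candidate:
  P (2, 7): total = 1275.1
  Q (6, 12): total = 1650.3
  R (9, 6): total = 1657.9
  S (7, 3): total = 1934.0
Minimum is at P with total 1275.1 km.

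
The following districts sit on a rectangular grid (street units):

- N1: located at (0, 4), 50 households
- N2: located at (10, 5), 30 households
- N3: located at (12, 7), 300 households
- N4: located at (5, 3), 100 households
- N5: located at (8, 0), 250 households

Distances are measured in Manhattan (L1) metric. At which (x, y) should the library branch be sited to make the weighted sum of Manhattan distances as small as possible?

(8, 4)

Manhattan distance separates: Σwᵢ(|x−xᵢ|+|y−yᵢ|) = Σwᵢ|x−xᵢ| + Σwᵢ|y−yᵢ|, so x and y are optimised independently as 1-D weighted medians.
Total weight W = 730; half = 365.
x-coordinate, sorted with cumulative weight:
  x=0 (N1, w=50) cum 50
  x=5 (N4, w=100) cum 150
  x=8 (N5, w=250) cum 400  ← median
  x=10 (N2, w=30) cum 430
  x=12 (N3, w=300) cum 730
⇒ x* = 8
y-coordinate, sorted with cumulative weight:
  y=0 (N5, w=250) cum 250
  y=3 (N4, w=100) cum 350
  y=4 (N1, w=50) cum 400  ← median
  y=5 (N2, w=30) cum 430
  y=7 (N3, w=300) cum 730
⇒ y* = 4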